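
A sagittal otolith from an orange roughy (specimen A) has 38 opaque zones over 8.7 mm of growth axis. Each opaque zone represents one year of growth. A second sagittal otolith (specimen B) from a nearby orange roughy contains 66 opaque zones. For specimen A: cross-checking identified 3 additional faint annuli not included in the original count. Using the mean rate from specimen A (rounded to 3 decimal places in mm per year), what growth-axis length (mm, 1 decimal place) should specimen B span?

14.0 mm

Specimen A: true opaque zone count = 38 + 3 = 41.
A: 8.7 mm over 41 years gives 8.7 / 41 ≈ 0.212 mm/yr.
Length of B = 0.212 × 66 = 14.0 mm.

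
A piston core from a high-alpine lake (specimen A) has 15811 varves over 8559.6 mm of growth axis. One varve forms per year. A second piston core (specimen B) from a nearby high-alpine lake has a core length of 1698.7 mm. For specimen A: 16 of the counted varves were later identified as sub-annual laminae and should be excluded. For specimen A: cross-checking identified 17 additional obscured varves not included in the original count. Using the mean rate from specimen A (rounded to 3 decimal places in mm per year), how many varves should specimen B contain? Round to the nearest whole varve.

Specimen A: adjusted count: 15811 − 16 + 17 = 15812 varves.
A: Mean rate = 8559.6 mm / 15812 years ≈ 0.541 mm/year.
For B, 1698.7 / 0.541 = 3139.93 years ≈ 3140 varves.

3140 varves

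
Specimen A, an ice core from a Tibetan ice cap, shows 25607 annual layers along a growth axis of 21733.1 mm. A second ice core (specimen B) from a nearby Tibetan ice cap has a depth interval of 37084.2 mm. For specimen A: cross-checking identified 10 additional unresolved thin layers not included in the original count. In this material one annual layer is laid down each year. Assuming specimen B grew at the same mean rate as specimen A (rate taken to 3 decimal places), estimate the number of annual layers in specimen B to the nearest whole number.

43731 annual layers

Specimen A: true annual layer count = 25607 + 10 = 25617.
A: Mean rate = 21733.1 mm / 25617 years ≈ 0.848 mm per year.
B spans 37084.2 / 0.848 = 43731.37 years ≈ 43731 annual layers.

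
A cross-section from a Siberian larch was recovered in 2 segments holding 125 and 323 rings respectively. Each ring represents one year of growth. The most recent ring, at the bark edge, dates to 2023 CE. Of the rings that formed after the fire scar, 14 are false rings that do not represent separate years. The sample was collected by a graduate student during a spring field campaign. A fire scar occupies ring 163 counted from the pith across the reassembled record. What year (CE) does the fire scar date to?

Total rings = 125 + 323 = 448.
Between ring 163 and the bark edge there are 448 − 163 = 285 rings.
Excluding 14 false rings: 285 − 14 = 271.
Counting back 271 years from 2023 CE places the fire scar in 2023 − 271 = 1752 CE.

1752 CE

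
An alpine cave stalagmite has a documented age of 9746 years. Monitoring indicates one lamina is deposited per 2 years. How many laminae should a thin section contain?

Expected laminae: 9746 / 2 = 4873.
So 4873 laminae should be present.

4873 laminae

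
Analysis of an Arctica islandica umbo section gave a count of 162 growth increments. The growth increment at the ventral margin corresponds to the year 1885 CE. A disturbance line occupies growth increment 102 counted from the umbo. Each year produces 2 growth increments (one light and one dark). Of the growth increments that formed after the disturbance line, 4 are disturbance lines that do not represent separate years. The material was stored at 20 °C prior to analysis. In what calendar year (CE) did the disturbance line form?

162 − 102 = 60 growth increments lie beyond the disturbance line toward the ventral margin.
60 − 4 false = 56 true growth increments after the disturbance line.
56 growth increments at 2 per year is 56 / 2 = 28 years.
1885 − 28 = 1857 CE.

1857 CE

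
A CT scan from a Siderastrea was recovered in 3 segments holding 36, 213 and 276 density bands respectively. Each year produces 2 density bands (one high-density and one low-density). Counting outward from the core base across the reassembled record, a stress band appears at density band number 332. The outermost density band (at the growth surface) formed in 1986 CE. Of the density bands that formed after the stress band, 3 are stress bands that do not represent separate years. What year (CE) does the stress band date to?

Total density bands = 36 + 213 + 276 = 525.
Between density band 332 and the growth surface there are 525 − 332 = 193 density bands.
Removing the 3 false density bands leaves 193 − 3 = 190 true density bands beyond the stress band.
190 density bands at 2 per year is 190 / 2 = 95 years.
Counting back 95 years from 1986 CE places the stress band in 1986 − 95 = 1891 CE.

1891 CE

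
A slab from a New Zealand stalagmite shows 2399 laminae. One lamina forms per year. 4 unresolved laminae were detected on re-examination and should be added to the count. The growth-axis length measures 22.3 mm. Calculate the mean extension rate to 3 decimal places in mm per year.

After corrections the count is 2399 + 4 = 2403 laminae.
Extension rate ≈ 22.3 / 2403 = 0.009 mm per year.

0.009 mm per year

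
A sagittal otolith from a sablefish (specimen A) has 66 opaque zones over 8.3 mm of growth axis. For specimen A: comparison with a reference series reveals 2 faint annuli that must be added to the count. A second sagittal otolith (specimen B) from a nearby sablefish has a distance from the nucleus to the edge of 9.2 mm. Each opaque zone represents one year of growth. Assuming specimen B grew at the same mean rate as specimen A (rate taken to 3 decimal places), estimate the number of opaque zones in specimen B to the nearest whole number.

75 opaque zones

Specimen A: adjusted count: 66 + 2 = 68 opaque zones.
A: Mean rate = 8.3 mm / 68 years ≈ 0.122 mm/year.
For B, 9.2 / 0.122 = 75.41 years ≈ 75 opaque zones.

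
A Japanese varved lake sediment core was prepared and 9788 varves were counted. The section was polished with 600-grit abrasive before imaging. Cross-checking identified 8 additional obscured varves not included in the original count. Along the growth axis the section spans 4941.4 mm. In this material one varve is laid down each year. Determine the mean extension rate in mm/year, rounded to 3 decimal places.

True varve count = 9788 + 8 = 9796.
4941.4 mm over 9796 years gives 4941.4 / 9796 ≈ 0.504 mm/year.

0.504 mm/year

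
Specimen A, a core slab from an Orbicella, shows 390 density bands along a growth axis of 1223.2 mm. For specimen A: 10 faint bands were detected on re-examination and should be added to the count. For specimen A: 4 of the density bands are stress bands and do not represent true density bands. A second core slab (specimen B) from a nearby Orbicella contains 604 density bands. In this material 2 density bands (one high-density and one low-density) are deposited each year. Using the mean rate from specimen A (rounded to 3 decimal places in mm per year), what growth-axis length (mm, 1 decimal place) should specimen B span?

1865.8 mm

Specimen A: adjusted count: 390 − 4 + 10 = 396 density bands.
Specimen A: dividing by 2 density bands per year: 396 / 2 = 198 years.
A: Extension rate ≈ 1223.2 / 198 = 6.178 mm/yr.
Specimen B: with 2 density bands per year, 604 / 2 = 302 years. B's length ≈ 6.178 × 302 = 1865.8 mm.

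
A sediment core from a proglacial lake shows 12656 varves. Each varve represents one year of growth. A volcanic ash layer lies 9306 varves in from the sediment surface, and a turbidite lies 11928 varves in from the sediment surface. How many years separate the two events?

2622 years

11928 − 9306 = 2622 varves lie between the two events.
That is 2622 years at one varve per year.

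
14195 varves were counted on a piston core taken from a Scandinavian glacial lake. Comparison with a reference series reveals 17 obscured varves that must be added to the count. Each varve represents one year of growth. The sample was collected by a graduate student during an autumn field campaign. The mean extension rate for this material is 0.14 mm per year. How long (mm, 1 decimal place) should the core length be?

True varve count = 14195 + 17 = 14212.
Length ≈ 0.14 × 14212 = 1989.7 mm.

1989.7 mm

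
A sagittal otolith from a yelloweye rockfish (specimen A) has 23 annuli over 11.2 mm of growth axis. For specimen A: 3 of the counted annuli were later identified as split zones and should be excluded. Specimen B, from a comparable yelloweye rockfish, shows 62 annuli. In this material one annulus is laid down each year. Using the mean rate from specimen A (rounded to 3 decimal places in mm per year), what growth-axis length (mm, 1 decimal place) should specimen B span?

Specimen A: correcting the raw count gives 23 − 3 = 20 true annuli.
A: Mean rate = 11.2 mm / 20 years ≈ 0.560 mm/year.
For B, 0.560 mm/year × 62 years = 34.7 mm.

34.7 mm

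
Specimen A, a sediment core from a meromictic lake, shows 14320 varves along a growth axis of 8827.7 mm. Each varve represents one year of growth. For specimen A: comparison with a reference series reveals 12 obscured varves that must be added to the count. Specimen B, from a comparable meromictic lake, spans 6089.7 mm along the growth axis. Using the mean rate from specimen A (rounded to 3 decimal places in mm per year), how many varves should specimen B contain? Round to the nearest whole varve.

Specimen A: adjusted count: 14320 + 12 = 14332 varves.
A: Extension rate ≈ 8827.7 / 14332 = 0.616 mm/yr.
B spans 6089.7 / 0.616 = 9885.88 years ≈ 9886 varves.

9886 varves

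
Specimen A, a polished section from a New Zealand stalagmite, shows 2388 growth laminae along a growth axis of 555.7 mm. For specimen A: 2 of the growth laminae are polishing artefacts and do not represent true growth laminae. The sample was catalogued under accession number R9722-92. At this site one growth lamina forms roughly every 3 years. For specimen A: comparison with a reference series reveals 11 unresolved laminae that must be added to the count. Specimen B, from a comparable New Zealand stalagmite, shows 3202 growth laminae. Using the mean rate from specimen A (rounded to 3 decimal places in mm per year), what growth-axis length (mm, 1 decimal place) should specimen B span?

Specimen A: true growth lamina count = 2388 − 2 + 11 = 2397.
Specimen A: multiplying by 3 years per growth lamina: 2397 × 3 = 7191 years.
A: Mean rate = 555.7 mm / 7191 years ≈ 0.077 mm per year.
Specimen B: multiplying by 3 years per growth lamina: 3202 × 3 = 9606 years. For B, 0.077 mm/year × 9606 years = 739.7 mm.

739.7 mm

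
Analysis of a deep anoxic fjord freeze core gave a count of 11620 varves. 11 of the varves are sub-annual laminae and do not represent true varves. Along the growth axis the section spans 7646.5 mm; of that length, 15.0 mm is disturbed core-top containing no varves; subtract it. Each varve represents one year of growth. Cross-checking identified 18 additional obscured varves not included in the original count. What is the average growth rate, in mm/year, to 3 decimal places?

After corrections the count is 11620 − 11 + 18 = 11627 varves.
The growth record spans 7646.5 − 15.0 = 7631.5 mm.
7631.5 mm over 11627 years gives 7631.5 / 11627 ≈ 0.656 mm/year.

0.656 mm/year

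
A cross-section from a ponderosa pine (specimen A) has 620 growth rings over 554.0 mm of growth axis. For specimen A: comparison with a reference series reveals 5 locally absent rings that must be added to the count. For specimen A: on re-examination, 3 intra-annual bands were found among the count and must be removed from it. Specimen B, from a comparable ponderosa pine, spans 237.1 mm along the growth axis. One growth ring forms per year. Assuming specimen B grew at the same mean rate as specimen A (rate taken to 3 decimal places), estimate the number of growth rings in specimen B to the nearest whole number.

Specimen A: correcting the raw count gives 620 − 3 + 5 = 622 true growth rings.
A: Extension rate ≈ 554.0 / 622 = 0.891 mm/year.
Specimen B: 237.1 mm / 0.891 mm per year = 266.11 years ≈ 266 growth rings.

266 growth rings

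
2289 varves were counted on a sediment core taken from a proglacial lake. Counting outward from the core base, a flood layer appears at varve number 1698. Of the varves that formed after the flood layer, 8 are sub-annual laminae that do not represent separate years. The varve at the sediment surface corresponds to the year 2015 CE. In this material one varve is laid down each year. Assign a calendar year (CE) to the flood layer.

2289 − 1698 = 591 varves lie beyond the flood layer toward the sediment surface.
Excluding 8 false varves: 591 − 8 = 583.
Counting back 583 years from 2015 CE places the flood layer in 2015 − 583 = 1432 CE.

1432 CE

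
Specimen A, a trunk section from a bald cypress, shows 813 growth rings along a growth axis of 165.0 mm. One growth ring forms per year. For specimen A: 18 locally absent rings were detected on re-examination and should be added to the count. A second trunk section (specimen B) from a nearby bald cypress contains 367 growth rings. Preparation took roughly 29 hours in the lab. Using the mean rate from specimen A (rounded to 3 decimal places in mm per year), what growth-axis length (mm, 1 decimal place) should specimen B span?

Specimen A: correcting the raw count gives 813 + 18 = 831 true growth rings.
A: 165.0 mm over 831 years gives 165.0 / 831 ≈ 0.199 mm per year.
Length of B = 0.199 × 367 = 73.0 mm.

73.0 mm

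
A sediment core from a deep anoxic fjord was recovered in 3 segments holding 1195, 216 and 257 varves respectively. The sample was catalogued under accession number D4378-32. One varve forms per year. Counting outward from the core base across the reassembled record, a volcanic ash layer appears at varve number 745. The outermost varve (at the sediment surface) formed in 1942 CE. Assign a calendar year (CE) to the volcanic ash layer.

Total varves = 1195 + 216 + 257 = 1668.
The volcanic ash layer sits at varve 745 from the core base, so 1668 − 745 = 923 varves formed after it.
The varve at the sediment surface is 1942 CE, so the volcanic ash layer dates to 1942 − 923 = 1019 CE.

1019 CE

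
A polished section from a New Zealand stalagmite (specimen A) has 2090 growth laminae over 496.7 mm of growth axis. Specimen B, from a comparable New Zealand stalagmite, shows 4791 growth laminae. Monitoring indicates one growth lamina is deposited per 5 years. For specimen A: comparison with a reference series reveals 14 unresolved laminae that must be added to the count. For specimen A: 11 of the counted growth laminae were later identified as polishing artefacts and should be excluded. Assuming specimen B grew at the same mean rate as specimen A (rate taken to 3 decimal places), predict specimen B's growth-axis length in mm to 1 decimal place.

1125.9 mm

Specimen A: true growth lamina count = 2090 − 11 + 14 = 2093.
Specimen A: multiplying by 5 years per growth lamina: 2093 × 5 = 10465 years.
A: 496.7 mm over 10465 years gives 496.7 / 10465 ≈ 0.047 mm per year.
Specimen B: 4791 growth laminae at 5 years each span 4791 × 5 = 23955 years. Length of B = 0.047 × 23955 = 1125.9 mm.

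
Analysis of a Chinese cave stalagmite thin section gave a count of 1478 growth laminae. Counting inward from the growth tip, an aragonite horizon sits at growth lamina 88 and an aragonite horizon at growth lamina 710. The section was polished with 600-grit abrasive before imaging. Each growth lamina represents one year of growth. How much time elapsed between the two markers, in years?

710 − 88 = 622 growth laminae lie between the two events.
That is 622 years at one growth lamina per year.

622 years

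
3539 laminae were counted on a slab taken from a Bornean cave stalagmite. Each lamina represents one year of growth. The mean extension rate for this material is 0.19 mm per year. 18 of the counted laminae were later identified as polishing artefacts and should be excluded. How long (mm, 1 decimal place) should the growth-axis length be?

After corrections the count is 3539 − 18 = 3521 laminae.
Predicted length = 0.19 mm/year × 3521 years = 669.0 mm.

669.0 mm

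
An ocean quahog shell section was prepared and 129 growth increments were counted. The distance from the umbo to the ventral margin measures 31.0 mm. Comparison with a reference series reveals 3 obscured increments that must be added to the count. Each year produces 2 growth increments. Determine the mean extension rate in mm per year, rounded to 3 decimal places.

After corrections the count is 129 + 3 = 132 growth increments.
Dividing by 2 growth increments per year: 132 / 2 = 66 years.
Extension rate ≈ 31.0 / 66 = 0.470 mm per year.

0.470 mm per year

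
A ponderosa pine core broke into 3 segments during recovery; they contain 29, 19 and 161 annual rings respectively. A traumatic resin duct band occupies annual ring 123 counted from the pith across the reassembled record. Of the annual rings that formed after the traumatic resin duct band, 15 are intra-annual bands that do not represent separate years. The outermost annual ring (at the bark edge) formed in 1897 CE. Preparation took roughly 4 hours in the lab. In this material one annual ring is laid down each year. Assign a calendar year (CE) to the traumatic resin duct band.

Total annual rings = 29 + 19 + 161 = 209.
The traumatic resin duct band sits at annual ring 123 from the pith, so 209 − 123 = 86 annual rings formed after it.
Excluding 15 false annual rings: 86 − 15 = 71.
1897 − 71 = 1826 CE.

1826 CE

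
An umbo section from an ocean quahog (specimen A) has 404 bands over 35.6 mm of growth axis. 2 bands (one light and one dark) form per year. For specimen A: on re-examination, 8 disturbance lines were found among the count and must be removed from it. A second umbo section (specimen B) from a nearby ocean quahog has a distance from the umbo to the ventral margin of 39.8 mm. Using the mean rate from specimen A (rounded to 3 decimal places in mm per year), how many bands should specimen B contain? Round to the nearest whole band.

Specimen A: correcting the raw count gives 404 − 8 = 396 true bands.
Specimen A: dividing by 2 bands per year: 396 / 2 = 198 years.
A: Extension rate ≈ 35.6 / 198 = 0.180 mm/year.
B spans 39.8 / 0.180 = 221.11 years; at 2 bands per year that is 221.11 × 2 ≈ 442 bands.

442 bands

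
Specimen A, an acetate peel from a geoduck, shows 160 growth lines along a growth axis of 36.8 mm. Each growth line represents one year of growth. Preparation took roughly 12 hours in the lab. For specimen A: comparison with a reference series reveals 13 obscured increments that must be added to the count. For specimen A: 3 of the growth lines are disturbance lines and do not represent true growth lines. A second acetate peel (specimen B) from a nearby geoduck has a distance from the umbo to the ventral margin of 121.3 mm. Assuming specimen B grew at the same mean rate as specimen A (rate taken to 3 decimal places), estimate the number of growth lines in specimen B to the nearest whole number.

Specimen A: adjusted count: 160 − 3 + 13 = 170 growth lines.
A: Mean rate = 36.8 mm / 170 years ≈ 0.216 mm/yr.
B spans 121.3 / 0.216 = 561.57 years ≈ 562 growth lines.

562 growth lines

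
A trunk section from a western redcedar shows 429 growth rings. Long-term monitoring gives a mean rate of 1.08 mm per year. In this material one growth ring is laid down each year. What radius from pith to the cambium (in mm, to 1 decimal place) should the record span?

463.3 mm

429 years of growth are recorded.
Length ≈ 1.08 × 429 = 463.3 mm.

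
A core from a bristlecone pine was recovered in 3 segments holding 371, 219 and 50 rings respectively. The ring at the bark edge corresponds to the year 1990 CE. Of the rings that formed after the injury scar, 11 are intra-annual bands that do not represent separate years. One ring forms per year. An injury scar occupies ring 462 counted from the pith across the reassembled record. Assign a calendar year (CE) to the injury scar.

1823 CE

Total rings = 371 + 219 + 50 = 640.
The injury scar sits at ring 462 from the pith, so 640 − 462 = 178 rings formed after it.
178 − 11 false = 167 true rings after the injury scar.
1990 − 167 = 1823 CE.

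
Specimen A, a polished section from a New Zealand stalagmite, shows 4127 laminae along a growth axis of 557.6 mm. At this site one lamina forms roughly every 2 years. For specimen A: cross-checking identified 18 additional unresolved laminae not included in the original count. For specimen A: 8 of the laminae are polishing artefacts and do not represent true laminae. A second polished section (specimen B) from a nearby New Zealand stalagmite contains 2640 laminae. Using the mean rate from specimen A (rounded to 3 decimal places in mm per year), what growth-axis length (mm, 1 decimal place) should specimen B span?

Specimen A: correcting the raw count gives 4127 − 8 + 18 = 4137 true laminae.
Specimen A: 4137 laminae at 2 years each span 4137 × 2 = 8274 years.
A: 557.6 mm over 8274 years gives 557.6 / 8274 ≈ 0.067 mm per year.
Specimen B: 2640 laminae at 2 years each span 2640 × 2 = 5280 years. B's length ≈ 0.067 × 5280 = 353.8 mm.

353.8 mm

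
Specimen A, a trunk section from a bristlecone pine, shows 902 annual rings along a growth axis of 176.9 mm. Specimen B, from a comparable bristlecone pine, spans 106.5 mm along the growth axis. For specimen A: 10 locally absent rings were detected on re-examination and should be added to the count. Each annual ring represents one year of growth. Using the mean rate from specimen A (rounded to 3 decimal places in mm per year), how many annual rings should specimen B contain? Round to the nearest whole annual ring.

Specimen A: correcting the raw count gives 902 + 10 = 912 true annual rings.
A: Extension rate ≈ 176.9 / 912 = 0.194 mm/yr.
Specimen B: 106.5 mm / 0.194 mm per year = 548.97 years ≈ 549 annual rings.

549 annual rings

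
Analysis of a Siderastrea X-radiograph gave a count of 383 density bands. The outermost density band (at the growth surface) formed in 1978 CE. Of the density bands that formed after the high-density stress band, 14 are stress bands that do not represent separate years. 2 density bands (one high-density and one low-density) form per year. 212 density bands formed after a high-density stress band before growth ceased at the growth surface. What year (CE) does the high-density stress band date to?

212 density bands post-date the high-density stress band.
Removing the 14 false density bands leaves 212 − 14 = 198 true density bands beyond the high-density stress band.
198 density bands at 2 per year is 198 / 2 = 99 years.
Counting back 99 years from 1978 CE places the high-density stress band in 1978 − 99 = 1879 CE.

1879 CE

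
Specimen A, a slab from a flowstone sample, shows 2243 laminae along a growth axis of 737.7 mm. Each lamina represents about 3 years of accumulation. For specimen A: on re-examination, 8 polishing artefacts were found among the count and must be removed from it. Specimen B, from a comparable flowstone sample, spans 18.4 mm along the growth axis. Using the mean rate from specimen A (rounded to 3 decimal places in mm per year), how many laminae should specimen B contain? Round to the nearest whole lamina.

Specimen A: adjusted count: 2243 − 8 = 2235 laminae.
Specimen A: 2235 laminae at 3 years each span 2235 × 3 = 6705 years.
A: Extension rate ≈ 737.7 / 6705 = 0.110 mm/year.
B spans 18.4 / 0.110 = 167.27 years; at 3 years per lamina that is 167.27 / 3 ≈ 56 laminae.

56 laminae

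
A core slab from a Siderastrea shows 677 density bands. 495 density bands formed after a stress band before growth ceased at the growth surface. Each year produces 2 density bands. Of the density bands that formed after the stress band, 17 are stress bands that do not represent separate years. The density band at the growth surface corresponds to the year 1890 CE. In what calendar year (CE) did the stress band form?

495 density bands formed after the stress band.
Excluding 17 false density bands: 495 − 17 = 478.
Dividing by 2 density bands per year: 478 / 2 = 239 years.
The density band at the growth surface is 1890 CE, so the stress band dates to 1890 − 239 = 1651 CE.

1651 CE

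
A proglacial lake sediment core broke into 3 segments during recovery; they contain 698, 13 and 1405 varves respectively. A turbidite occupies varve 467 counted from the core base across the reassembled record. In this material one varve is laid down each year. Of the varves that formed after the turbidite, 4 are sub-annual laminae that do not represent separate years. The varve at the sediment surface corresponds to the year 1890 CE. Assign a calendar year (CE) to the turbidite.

Total varves = 698 + 13 + 1405 = 2116.
2116 − 467 = 1649 varves lie beyond the turbidite toward the sediment surface.
1649 − 4 false = 1645 true varves after the turbidite.
1890 − 1645 = 245 CE.

245 CE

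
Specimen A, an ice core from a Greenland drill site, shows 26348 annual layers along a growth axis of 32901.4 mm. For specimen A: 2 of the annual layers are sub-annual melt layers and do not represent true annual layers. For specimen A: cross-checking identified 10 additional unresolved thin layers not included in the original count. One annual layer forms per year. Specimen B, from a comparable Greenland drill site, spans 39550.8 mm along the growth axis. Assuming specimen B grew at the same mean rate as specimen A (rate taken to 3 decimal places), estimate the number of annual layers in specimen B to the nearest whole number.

Specimen A: after corrections the count is 26348 − 2 + 10 = 26356 annual layers.
A: Mean rate = 32901.4 mm / 26356 years ≈ 1.248 mm per year.
For B, 39550.8 / 1.248 = 31691.35 years ≈ 31691 annual layers.

31691 annual layers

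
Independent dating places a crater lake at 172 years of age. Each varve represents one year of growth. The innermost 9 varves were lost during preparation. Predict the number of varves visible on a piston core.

163 varves

Expected varves over 172 years: 172.
Subtracting the 9 varves not captured gives 172 − 9 = 163 varves in the record.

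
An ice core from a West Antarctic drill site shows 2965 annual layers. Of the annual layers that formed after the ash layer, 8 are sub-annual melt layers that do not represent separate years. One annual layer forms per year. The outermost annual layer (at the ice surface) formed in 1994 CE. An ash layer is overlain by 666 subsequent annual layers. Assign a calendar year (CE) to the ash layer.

1336 CE

666 annual layers formed after the ash layer.
Excluding 8 false annual layers: 666 − 8 = 658.
Counting back 658 years from 1994 CE places the ash layer in 1994 − 658 = 1336 CE.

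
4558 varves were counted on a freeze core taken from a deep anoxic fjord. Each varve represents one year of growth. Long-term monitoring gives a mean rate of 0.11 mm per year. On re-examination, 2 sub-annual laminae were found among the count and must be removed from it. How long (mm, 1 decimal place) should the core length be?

501.2 mm

Correcting the raw count gives 4558 − 2 = 4556 true varves.
4556 years at 0.11 mm/year gives 0.11 × 4556 = 501.2 mm.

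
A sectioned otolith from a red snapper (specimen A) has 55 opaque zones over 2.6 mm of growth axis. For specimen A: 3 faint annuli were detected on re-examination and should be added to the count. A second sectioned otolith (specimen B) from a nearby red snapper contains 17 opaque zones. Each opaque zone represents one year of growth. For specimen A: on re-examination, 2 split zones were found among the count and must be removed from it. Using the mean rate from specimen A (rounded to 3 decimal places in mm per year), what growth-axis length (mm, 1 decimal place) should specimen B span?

Specimen A: after corrections the count is 55 − 2 + 3 = 56 opaque zones.
A: Extension rate ≈ 2.6 / 56 = 0.046 mm/year.
B's length ≈ 0.046 × 17 = 0.8 mm.

0.8 mm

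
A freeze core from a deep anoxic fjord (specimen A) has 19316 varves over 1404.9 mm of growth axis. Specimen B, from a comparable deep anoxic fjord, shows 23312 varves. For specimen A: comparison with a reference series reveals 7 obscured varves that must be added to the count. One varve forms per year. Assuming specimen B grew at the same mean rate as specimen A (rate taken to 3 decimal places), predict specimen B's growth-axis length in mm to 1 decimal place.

Specimen A: adjusted count: 19316 + 7 = 19323 varves.
A: 1404.9 mm over 19323 years gives 1404.9 / 19323 ≈ 0.073 mm/yr.
For B, 0.073 mm/year × 23312 years = 1701.8 mm.

1701.8 mm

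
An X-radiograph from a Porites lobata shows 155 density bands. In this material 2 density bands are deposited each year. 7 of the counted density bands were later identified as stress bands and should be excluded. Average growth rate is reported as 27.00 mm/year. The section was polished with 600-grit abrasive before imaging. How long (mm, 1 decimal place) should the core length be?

Adjusted count: 155 − 7 = 148 density bands.
148 density bands at 2 per year is 148 / 2 = 74 years.
Length ≈ 27.00 × 74 = 1998.0 mm.

1998.0 mm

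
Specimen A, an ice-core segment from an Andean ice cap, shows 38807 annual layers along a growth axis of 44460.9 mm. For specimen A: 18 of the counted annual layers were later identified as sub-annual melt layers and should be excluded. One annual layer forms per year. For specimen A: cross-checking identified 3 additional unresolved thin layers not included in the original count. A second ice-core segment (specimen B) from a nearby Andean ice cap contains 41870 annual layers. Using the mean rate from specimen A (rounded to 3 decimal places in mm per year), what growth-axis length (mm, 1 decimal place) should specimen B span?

Specimen A: correcting the raw count gives 38807 − 18 + 3 = 38792 true annual layers.
A: Mean rate = 44460.9 mm / 38792 years ≈ 1.146 mm/yr.
B's length ≈ 1.146 × 41870 = 47983.0 mm.

47983.0 mm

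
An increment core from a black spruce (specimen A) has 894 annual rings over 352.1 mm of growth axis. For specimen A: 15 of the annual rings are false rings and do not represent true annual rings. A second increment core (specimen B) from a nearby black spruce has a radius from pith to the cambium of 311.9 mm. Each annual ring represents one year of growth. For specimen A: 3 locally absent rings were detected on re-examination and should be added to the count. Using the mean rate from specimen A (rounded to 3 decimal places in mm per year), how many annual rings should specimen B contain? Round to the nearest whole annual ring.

Specimen A: true annual ring count = 894 − 15 + 3 = 882.
A: Mean rate = 352.1 mm / 882 years ≈ 0.399 mm/yr.
B spans 311.9 / 0.399 = 781.70 years ≈ 782 annual rings.

782 annual rings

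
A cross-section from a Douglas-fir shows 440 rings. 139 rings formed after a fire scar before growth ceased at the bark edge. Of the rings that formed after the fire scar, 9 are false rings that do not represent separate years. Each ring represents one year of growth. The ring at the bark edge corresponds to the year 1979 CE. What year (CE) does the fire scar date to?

1849 CE

139 rings formed after the fire scar.
Removing the 9 false rings leaves 139 − 9 = 130 true rings beyond the fire scar.
1979 − 130 = 1849 CE.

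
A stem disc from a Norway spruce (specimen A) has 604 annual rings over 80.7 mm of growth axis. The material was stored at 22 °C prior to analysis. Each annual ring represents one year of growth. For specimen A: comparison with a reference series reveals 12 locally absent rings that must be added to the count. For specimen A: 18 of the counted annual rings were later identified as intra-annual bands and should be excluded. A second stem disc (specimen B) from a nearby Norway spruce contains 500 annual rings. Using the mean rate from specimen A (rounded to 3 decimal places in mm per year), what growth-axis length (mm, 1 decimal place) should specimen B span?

67.5 mm

Specimen A: adjusted count: 604 − 18 + 12 = 598 annual rings.
A: Extension rate ≈ 80.7 / 598 = 0.135 mm/year.
B's length ≈ 0.135 × 500 = 67.5 mm.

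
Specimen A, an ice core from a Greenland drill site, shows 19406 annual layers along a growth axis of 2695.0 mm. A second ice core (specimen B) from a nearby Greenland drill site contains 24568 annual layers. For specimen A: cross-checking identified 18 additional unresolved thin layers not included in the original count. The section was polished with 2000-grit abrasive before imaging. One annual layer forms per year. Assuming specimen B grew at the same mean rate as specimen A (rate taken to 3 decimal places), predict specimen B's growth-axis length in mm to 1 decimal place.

Specimen A: adjusted count: 19406 + 18 = 19424 annual layers.
A: Mean rate = 2695.0 mm / 19424 years ≈ 0.139 mm/year.
For B, 0.139 mm/year × 24568 years = 3415.0 mm.

3415.0 mm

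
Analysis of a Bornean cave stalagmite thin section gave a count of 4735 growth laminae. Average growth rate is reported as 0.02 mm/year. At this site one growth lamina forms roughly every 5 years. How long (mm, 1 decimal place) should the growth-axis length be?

At 5 years per growth lamina, 4735 × 5 = 23675 years.
Predicted length = 0.02 mm/year × 23675 years = 473.5 mm.

473.5 mm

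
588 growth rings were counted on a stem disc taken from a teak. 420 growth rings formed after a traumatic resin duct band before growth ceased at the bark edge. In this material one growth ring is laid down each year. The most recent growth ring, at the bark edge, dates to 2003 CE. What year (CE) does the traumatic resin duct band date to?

1583 CE

There are 420 growth rings younger than the traumatic resin duct band.
Counting back 420 years from 2003 CE places the traumatic resin duct band in 2003 − 420 = 1583 CE.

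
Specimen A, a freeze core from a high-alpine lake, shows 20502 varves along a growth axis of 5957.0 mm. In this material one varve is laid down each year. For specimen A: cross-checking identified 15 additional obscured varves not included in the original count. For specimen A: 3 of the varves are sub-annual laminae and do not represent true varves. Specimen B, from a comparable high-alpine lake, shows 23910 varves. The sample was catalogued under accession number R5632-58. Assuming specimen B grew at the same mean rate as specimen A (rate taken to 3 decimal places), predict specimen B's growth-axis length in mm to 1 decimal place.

6933.9 mm

Specimen A: correcting the raw count gives 20502 − 3 + 15 = 20514 true varves.
A: Extension rate ≈ 5957.0 / 20514 = 0.290 mm per year.
B's length ≈ 0.290 × 23910 = 6933.9 mm.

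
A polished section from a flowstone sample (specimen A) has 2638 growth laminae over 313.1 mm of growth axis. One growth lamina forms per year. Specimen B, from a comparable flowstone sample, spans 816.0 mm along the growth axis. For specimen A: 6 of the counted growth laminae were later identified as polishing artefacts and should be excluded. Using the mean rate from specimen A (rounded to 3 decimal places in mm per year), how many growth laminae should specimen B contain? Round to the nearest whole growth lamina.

Specimen A: true growth lamina count = 2638 − 6 = 2632.
A: 313.1 mm over 2632 years gives 313.1 / 2632 ≈ 0.119 mm per year.
For B, 816.0 / 0.119 = 6857.14 years ≈ 6857 growth laminae.

6857 growth laminae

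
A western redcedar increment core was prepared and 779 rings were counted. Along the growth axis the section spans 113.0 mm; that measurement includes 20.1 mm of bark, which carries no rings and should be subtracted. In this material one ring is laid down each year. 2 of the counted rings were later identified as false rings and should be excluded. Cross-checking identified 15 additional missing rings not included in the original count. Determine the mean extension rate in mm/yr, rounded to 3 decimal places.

Correcting the raw count gives 779 − 2 + 15 = 792 true rings.
Net length = 113.0 − 20.1 = 92.9 mm.
92.9 mm over 792 years gives 92.9 / 792 ≈ 0.117 mm/yr.

0.117 mm/yr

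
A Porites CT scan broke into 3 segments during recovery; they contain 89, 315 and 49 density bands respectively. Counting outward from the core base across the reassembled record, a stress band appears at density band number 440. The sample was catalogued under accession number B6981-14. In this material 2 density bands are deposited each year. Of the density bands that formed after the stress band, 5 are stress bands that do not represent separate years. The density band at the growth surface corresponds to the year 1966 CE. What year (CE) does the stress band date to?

Total density bands = 89 + 315 + 49 = 453.
Between density band 440 and the growth surface there are 453 − 440 = 13 density bands.
Excluding 5 false density bands: 13 − 5 = 8.
Dividing by 2 density bands per year: 8 / 2 = 4 years.
Counting back 4 years from 1966 CE places the stress band in 1966 − 4 = 1962 CE.

1962 CE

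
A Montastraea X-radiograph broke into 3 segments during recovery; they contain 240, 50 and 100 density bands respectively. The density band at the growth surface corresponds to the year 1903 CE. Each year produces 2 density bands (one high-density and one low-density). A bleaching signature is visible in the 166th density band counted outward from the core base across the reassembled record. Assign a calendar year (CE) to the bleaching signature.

Total density bands = 240 + 50 + 100 = 390.
Between density band 166 and the growth surface there are 390 − 166 = 224 density bands.
With 2 density bands per year, 224 / 2 = 112 years.
The density band at the growth surface is 1903 CE, so the bleaching signature dates to 1903 − 112 = 1791 CE.

1791 CE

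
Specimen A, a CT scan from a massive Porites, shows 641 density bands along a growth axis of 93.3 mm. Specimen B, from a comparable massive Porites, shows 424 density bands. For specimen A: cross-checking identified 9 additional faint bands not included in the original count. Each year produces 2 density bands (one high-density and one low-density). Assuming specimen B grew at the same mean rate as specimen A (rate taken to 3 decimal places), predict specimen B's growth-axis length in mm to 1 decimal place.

60.8 mm

Specimen A: adjusted count: 641 + 9 = 650 density bands.
Specimen A: 650 density bands at 2 per year is 650 / 2 = 325 years.
A: Mean rate = 93.3 mm / 325 years ≈ 0.287 mm per year.
Specimen B: with 2 density bands per year, 424 / 2 = 212 years. Length of B = 0.287 × 212 = 60.8 mm.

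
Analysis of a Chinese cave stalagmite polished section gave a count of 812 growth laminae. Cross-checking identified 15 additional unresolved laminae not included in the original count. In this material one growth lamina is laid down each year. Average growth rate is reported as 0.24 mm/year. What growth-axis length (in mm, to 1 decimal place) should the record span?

198.5 mm

Adjusted count: 812 + 15 = 827 growth laminae.
Length ≈ 0.24 × 827 = 198.5 mm.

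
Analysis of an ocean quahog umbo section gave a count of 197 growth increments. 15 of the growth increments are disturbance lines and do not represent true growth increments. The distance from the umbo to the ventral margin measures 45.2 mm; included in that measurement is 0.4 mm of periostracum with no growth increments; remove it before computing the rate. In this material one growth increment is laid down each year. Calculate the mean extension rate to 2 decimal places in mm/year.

0.25 mm/year

Adjusted count: 197 − 15 = 182 growth increments.
The growth record spans 45.2 − 0.4 = 44.8 mm.
44.8 mm over 182 years gives 44.8 / 182 ≈ 0.25 mm/year.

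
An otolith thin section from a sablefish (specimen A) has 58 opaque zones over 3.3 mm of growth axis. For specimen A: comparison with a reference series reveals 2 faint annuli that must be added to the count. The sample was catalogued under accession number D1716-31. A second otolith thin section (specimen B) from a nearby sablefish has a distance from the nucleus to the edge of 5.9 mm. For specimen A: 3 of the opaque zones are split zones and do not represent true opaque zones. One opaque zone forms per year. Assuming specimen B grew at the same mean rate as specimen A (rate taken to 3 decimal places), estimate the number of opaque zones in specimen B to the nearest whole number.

Specimen A: after corrections the count is 58 − 3 + 2 = 57 opaque zones.
A: Extension rate ≈ 3.3 / 57 = 0.058 mm per year.
For B, 5.9 / 0.058 = 101.72 years ≈ 102 opaque zones.

102 opaque zones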